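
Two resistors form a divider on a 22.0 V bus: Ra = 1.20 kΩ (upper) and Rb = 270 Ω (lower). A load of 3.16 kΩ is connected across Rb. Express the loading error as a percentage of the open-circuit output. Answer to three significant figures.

6.52 %

The divider's output (Thévenin) resistance is Ra‖Rb = 220.4 Ω.
Fractional drop under load = R_th/(R_th + R_L) = 220.4 / (220.4 + 3160) = 0.06520.
So the output falls by 6.52 %.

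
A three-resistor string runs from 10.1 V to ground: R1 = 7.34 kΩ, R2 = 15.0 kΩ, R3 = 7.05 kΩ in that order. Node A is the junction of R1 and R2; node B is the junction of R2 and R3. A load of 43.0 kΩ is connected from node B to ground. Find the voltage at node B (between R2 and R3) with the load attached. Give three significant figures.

At node B, R3 is in parallel with the load: R3‖R_L = 6.057 kΩ.
Below node A the resistance is R2 + (R3‖R_L) = 21.06 kΩ, so V_A = 10.1 × 21.06/28.40 = 7.489 V.
Then V_B = V_A × (R3‖R_L)/(R2 + R3‖R_L) = 7.489 × 6.057/21.06 = 2.15 V.

V ≈ 2.15 V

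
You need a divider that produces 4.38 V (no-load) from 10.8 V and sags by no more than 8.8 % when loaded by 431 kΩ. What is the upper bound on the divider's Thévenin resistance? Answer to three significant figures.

Loading drop = R_th/(R_th + R_L) ≤ 0.0880, so R_th ≤ R_L · ε/(1−ε) = 431 kΩ × 0.0880/0.9120 = 41.6 kΩ.
(Any R1, R2 with R2/(R1+R2) = 0.406 and R1‖R2 ≤ 41.6 kΩ will meet the spec.)

R_th ≤ 41.6 kΩ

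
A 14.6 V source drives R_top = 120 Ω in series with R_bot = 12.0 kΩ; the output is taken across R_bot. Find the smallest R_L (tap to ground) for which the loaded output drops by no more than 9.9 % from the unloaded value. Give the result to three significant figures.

Output resistance R_th = R_top‖R_bot = (120 × 12000)/12120 = 118.8 Ω.
The fractional drop is R_th/(R_th + R_L); requiring this ≤ 0.0990 gives R_L ≥ R_th(1/0.0990 − 1) = 118.8 × 9.101 = 1.08 kΩ.

R_L(min) ≈ 1.08 kΩ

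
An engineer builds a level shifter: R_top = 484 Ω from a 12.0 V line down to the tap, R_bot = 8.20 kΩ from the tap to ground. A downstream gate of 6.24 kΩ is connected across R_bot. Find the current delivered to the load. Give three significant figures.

R_bot‖R_L = 3543 Ω; V_out = 12.0 × 3543/4027 = 10.56 V.
I_L = V_out / R_L = 10.56 / 6.24 kΩ = 1.69 mA.

I_L ≈ 1.69 mA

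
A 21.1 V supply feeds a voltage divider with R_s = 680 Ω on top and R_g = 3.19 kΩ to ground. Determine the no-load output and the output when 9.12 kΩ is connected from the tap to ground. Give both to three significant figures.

Unloaded: 17.4 V; loaded: 16.4 V

Open-circuit: V = 21.1 × 3190/(680 + 3190) = 17.4 V.
With the load, R_g becomes R_g‖R_L = 2363 Ω, so V = 21.1 × 2363/3043 = 16.4 V.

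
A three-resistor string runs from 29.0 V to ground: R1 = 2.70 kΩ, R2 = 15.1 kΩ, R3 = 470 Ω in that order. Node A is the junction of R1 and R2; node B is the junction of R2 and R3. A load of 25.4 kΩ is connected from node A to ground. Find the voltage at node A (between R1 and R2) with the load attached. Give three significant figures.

V ≈ 22.7 V

Below node A the series string R2+R3 = 15570 Ω sits in parallel with the 25400 Ω load: 9653 Ω.
V_A = 29.0 × 9653/(2700 + 9653) = 22.7 V.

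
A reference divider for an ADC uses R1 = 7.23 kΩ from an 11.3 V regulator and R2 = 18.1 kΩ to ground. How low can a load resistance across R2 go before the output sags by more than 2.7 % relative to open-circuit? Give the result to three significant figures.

R_L(min) ≈ 186 kΩ

Output resistance R_th = R1‖R2 = (7.23 × 18.1)/25.33 = 5.166 kΩ.
The fractional drop is R_th/(R_th + R_L); requiring this ≤ 0.0270 gives R_L ≥ R_th(1/0.0270 − 1) = 5.166 × 36.04 = 186 kΩ.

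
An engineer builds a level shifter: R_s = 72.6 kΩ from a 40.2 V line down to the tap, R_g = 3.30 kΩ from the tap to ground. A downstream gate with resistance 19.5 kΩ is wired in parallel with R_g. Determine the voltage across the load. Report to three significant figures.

The load sits in parallel with R_g: R_g‖R_L = (3.30 × 19.5) / (3.30 + 19.5) = 2.822 kΩ.
V_out = 40.2 × 2.822 / (72.6 + 2.822) = 40.2 × 2.822/75.42 = 1.50 V.
(Unloaded it would have been 1.75 V.)

V_out ≈ 1.50 V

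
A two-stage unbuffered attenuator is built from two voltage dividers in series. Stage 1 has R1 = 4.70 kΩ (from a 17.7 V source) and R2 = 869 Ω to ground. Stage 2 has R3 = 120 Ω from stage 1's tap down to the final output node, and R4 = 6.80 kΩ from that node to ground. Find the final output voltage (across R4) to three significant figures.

Stage 2 presents R3+R4 = 6920 Ω as a load on stage 1's tap.
Stage 1's lower leg becomes R2‖(R3+R4) = 772.0 Ω, so V_mid = 17.7 × 772.0/5472 = 2.497 V.
Stage 2 is itself unloaded: V_out = V_mid × R4/(R3+R4) = 2.497 × 6800/6920 = 2.45 V.

V_out ≈ 2.45 V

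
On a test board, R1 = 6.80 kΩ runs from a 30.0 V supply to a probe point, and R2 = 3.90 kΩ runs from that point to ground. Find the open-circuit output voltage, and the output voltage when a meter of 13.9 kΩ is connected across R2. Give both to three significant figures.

Open-circuit: V = 30.0 × 3.90/(6.80 + 3.90) = 10.9 V.
With the load, R2 becomes R2‖R_L = 3.046 kΩ, so V = 30.0 × 3.046/9.846 = 9.28 V.

Unloaded: 10.9 V; loaded: 9.28 V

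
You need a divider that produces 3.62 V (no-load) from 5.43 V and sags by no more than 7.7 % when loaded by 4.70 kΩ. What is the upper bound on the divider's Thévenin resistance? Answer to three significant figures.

Loading drop = R_th/(R_th + R_L) ≤ 0.0770, so R_th ≤ R_L · ε/(1−ε) = 4.70 kΩ × 0.0770/0.9230 = 392 Ω.

R_th ≤ 392 Ω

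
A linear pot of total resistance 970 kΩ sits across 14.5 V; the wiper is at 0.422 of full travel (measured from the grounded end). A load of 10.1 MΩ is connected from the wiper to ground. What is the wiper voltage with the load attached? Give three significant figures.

The wiper splits the pot into (1−α)R = 560.7 kΩ above and αR = 409.3 kΩ below.
Lower section ‖ load = 393.4 kΩ.
V_wiper = 14.5 × 393.4/(560.7 + 393.4) = 5.98 V.

V ≈ 5.98 V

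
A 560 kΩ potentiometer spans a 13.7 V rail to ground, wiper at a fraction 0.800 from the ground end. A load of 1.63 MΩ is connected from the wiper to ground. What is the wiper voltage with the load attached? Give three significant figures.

V ≈ 10.4 V

The wiper splits the pot into (1−α)R = 112.0 kΩ above and αR = 448.0 kΩ below.
Lower section ‖ load = 351.4 kΩ.
V_wiper = 13.7 × 351.4/(112.0 + 351.4) = 10.4 V.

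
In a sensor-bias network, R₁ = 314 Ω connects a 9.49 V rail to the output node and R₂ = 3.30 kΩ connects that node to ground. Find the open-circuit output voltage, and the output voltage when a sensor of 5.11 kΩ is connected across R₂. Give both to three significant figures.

Unloaded: 8.67 V; loaded: 8.21 V

Open-circuit: V = 9.49 × 3300/(314 + 3300) = 8.67 V.
With the load, R₂ becomes R₂‖R_L = 2005 Ω, so V = 9.49 × 2005/2319 = 8.21 V.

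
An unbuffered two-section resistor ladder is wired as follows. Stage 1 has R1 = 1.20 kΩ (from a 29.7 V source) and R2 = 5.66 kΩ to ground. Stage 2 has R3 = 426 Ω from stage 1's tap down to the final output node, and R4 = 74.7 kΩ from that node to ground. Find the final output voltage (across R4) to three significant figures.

Stage 2 presents R3+R4 = 75130 Ω as a load on stage 1's tap.
Stage 1's lower leg becomes R2‖(R3+R4) = 5263 Ω, so V_mid = 29.7 × 5263/6463 = 24.19 V.
Stage 2 is itself unloaded: V_out = V_mid × R4/(R3+R4) = 24.19 × 74700/75130 = 24.0 V.

V_out ≈ 24.0 V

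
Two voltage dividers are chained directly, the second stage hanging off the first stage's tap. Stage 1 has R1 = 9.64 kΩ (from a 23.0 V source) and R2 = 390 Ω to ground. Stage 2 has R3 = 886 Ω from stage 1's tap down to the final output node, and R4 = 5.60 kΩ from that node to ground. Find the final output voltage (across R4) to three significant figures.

Stage 2 presents R3+R4 = 6486 Ω as a load on stage 1's tap.
Stage 1's lower leg becomes R2‖(R3+R4) = 367.9 Ω, so V_mid = 23.0 × 367.9/10010 = 0.8455 V.
Stage 2 is itself unloaded: V_out = V_mid × R4/(R3+R4) = 0.8455 × 5600/6486 = 0.730 V.

V_out ≈ 0.730 V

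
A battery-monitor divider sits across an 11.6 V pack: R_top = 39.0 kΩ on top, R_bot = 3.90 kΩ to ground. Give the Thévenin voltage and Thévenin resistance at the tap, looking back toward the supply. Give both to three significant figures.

V_th is the open-circuit tap voltage: 11.6 × 3.90/(39.0 + 3.90) = 1.05 V.
With the supply zeroed, R_top and R_bot appear in parallel from the tap: R_th = R_top‖R_bot = (39.0 × 3.90)/42.90 = 3.55 kΩ.

V_th = 1.05 V, R_th = 3.55 kΩ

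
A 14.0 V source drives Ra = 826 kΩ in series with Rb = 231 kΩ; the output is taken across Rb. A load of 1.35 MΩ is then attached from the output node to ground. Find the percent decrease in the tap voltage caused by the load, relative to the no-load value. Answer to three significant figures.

Unloaded V = 14.0 × 231/1057 = 3.0596 V.
Loaded: Rb‖R_L = 197.2 kΩ, giving V = 14.0 × 197.2/1023 = 2.6987 V.
Drop = (3.0596 − 2.6987) / 3.0596 = 11.8 %.

11.8 %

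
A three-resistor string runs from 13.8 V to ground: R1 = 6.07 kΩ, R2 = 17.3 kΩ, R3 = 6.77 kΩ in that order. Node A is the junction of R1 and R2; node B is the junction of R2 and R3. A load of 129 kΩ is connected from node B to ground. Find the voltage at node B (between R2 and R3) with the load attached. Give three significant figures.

V ≈ 2.98 V

At node B, R3 is in parallel with the load: R3‖R_L = 6.432 kΩ.
Below node A the resistance is R2 + (R3‖R_L) = 23.73 kΩ, so V_A = 13.8 × 23.73/29.80 = 10.99 V.
Then V_B = V_A × (R3‖R_L)/(R2 + R3‖R_L) = 10.99 × 6.432/23.73 = 2.98 V.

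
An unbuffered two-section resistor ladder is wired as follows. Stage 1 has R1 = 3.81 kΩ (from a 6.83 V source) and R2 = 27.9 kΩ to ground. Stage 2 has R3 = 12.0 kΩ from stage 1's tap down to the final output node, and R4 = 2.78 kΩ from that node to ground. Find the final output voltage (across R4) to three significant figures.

Stage 2 presents R3+R4 = 14.78 kΩ as a load on stage 1's tap.
Stage 1's lower leg becomes R2‖(R3+R4) = 9.662 kΩ, so V_mid = 6.83 × 9.662/13.47 = 4.898 V.
Stage 2 is itself unloaded: V_out = V_mid × R4/(R3+R4) = 4.898 × 2.78/14.78 = 0.921 V.

V_out ≈ 0.921 V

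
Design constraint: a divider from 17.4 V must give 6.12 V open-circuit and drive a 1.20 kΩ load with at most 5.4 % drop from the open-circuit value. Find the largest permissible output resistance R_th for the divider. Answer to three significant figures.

R_th ≤ 68.5 Ω

Loading drop = R_th/(R_th + R_L) ≤ 0.0540, so R_th ≤ R_L · ε/(1−ε) = 1.20 kΩ × 0.0540/0.9460 = 68.5 Ω.
(Any R1, R2 with R2/(R1+R2) = 0.352 and R1‖R2 ≤ 68.5 Ω will meet the spec.)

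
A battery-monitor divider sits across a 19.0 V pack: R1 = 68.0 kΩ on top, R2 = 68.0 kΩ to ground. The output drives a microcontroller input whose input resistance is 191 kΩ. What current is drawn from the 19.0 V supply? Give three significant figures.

I ≈ 0.161 mA

R2‖R_L = 50.15 kΩ, so the source sees R1 + R2‖R_L = 118.1 kΩ.
I = 19.0 V / 118.1 kΩ = 0.161 mA.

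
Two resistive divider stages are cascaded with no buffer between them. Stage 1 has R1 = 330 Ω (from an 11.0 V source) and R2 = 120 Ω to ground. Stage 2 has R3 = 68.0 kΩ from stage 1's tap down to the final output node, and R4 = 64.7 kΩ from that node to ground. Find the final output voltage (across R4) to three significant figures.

V_out ≈ 1.43 V

Stage 2 presents R3+R4 = 132700 Ω as a load on stage 1's tap.
Stage 1's lower leg becomes R2‖(R3+R4) = 119.9 Ω, so V_mid = 11.0 × 119.9/449.9 = 2.931 V.
Stage 2 is itself unloaded: V_out = V_mid × R4/(R3+R4) = 2.931 × 64700/132700 = 1.43 V.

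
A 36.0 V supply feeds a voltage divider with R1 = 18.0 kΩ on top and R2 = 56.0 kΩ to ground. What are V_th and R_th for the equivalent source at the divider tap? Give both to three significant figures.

V_th is the open-circuit tap voltage: 36.0 × 56.0/(18.0 + 56.0) = 27.2 V.
With the supply zeroed, R1 and R2 appear in parallel from the tap: R_th = R1‖R2 = (18.0 × 56.0)/74.00 = 13.6 kΩ.

V_th = 27.2 V, R_th = 13.6 kΩ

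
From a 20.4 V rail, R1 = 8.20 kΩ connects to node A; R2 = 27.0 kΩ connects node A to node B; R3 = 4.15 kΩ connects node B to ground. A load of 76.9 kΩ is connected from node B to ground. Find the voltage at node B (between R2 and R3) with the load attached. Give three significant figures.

At node B, R3 is in parallel with the load: R3‖R_L = 3.938 kΩ.
Below node A the resistance is R2 + (R3‖R_L) = 30.94 kΩ, so V_A = 20.4 × 30.94/39.14 = 16.13 V.
Then V_B = V_A × (R3‖R_L)/(R2 + R3‖R_L) = 16.13 × 3.938/30.94 = 2.05 V.

V ≈ 2.05 V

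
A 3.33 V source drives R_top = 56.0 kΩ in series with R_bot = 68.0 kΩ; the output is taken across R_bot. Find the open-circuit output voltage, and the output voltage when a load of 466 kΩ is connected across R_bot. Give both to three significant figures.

Open-circuit: V = 3.33 × 68.0/(56.0 + 68.0) = 1.83 V.
With the load, R_bot becomes R_bot‖R_L = 59.34 kΩ, so V = 3.33 × 59.34/115.3 = 1.71 V.

Unloaded: 1.83 V; loaded: 1.71 V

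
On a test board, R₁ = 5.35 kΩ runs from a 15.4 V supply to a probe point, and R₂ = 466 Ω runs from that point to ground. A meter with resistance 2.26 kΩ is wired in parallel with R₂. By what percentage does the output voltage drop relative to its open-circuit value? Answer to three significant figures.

15.9 %

The divider's output (Thévenin) resistance is R₁‖R₂ = 428.7 Ω.
Fractional drop under load = R_th/(R_th + R_L) = 428.7 / (428.7 + 2260) = 0.1594.
So the output falls by 15.9 %.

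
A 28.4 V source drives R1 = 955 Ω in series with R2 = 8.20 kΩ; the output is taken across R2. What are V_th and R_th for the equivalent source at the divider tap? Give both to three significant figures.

V_th = 25.4 V, R_th = 855 Ω

V_th is the open-circuit tap voltage: 28.4 × 8200/(955 + 8200) = 25.4 V.
With the supply zeroed, R1 and R2 appear in parallel from the tap: R_th = R1‖R2 = (955 × 8200)/9155 = 855 Ω.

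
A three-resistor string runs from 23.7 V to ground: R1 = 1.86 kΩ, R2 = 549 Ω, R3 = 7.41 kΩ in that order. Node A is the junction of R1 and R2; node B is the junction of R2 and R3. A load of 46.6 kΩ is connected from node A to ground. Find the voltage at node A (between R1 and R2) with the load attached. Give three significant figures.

Below node A the series string R2+R3 = 7959 Ω sits in parallel with the 46600 Ω load: 6798 Ω.
V_A = 23.7 × 6798/(1860 + 6798) = 18.6 V.

V ≈ 18.6 V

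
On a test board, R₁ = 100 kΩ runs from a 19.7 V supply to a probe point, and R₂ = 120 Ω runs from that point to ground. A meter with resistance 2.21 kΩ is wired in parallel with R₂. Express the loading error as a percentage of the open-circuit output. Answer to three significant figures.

5.14 %

The divider's output (Thévenin) resistance is R₁‖R₂ = 119.9 Ω.
Fractional drop under load = R_th/(R_th + R_L) = 119.9 / (119.9 + 2210) = 0.05144.
So the output falls by 5.14 %.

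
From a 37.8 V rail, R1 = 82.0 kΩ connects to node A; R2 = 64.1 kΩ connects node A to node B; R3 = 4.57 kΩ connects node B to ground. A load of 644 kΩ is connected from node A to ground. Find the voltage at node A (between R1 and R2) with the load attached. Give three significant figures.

Below node A the series string R2+R3 = 68.67 kΩ sits in parallel with the 644 kΩ load: 62.05 kΩ.
V_A = 37.8 × 62.05/(82.0 + 62.05) = 16.3 V.

V ≈ 16.3 V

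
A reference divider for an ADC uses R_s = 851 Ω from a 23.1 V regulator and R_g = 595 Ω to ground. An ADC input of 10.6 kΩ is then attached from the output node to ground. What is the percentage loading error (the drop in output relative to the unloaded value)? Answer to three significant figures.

The divider's output (Thévenin) resistance is R_s‖R_g = 350.2 Ω.
Fractional drop under load = R_th/(R_th + R_L) = 350.2 / (350.2 + 10600) = 0.03198.
So the output falls by 3.20 %.

3.20 %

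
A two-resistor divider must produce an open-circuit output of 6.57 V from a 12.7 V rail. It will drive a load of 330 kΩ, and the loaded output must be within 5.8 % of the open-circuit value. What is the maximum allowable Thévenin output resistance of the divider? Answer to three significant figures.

R_th ≤ 20.3 kΩ

Loading drop = R_th/(R_th + R_L) ≤ 0.0580, so R_th ≤ R_L · ε/(1−ε) = 330 kΩ × 0.0580/0.9420 = 20.3 kΩ.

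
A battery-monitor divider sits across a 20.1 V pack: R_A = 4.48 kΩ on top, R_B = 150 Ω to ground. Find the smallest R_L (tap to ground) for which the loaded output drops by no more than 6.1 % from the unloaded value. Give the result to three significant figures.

Output resistance R_th = R_A‖R_B = (4480 × 150)/4630 = 145.1 Ω.
The fractional drop is R_th/(R_th + R_L); requiring this ≤ 0.0610 gives R_L ≥ R_th(1/0.0610 − 1) = 145.1 × 15.39 = 2.23 kΩ.

R_L(min) ≈ 2.23 kΩ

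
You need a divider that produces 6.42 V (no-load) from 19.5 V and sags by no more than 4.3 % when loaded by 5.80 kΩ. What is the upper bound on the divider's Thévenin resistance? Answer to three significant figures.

Loading drop = R_th/(R_th + R_L) ≤ 0.0430, so R_th ≤ R_L · ε/(1−ε) = 5.80 kΩ × 0.0430/0.9570 = 261 Ω.
(Any R1, R2 with R2/(R1+R2) = 0.329 and R1‖R2 ≤ 261 Ω will meet the spec.)

R_th ≤ 261 Ω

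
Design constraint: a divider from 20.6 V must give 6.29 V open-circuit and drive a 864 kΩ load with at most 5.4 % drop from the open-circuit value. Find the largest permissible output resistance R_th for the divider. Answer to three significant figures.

R_th ≤ 49.3 kΩ

Loading drop = R_th/(R_th + R_L) ≤ 0.0540, so R_th ≤ R_L · ε/(1−ε) = 864 kΩ × 0.0540/0.9460 = 49.3 kΩ.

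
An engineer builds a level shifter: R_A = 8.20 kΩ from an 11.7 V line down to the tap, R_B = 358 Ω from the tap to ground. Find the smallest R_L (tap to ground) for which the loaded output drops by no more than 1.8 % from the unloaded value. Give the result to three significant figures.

R_L(min) ≈ 18.7 kΩ

Output resistance R_th = R_A‖R_B = (8200 × 358)/8558 = 343.0 Ω.
The fractional drop is R_th/(R_th + R_L); requiring this ≤ 0.0180 gives R_L ≥ R_th(1/0.0180 − 1) = 343.0 × 54.56 = 18.7 kΩ.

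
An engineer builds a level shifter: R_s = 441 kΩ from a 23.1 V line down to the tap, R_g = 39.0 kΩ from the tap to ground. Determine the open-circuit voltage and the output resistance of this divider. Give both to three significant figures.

V_th = 1.88 V, R_th = 35.8 kΩ

V_th is the open-circuit tap voltage: 23.1 × 39.0/(441 + 39.0) = 1.88 V.
With the supply zeroed, R_s and R_g appear in parallel from the tap: R_th = R_s‖R_g = (441 × 39.0)/480.0 = 35.8 kΩ.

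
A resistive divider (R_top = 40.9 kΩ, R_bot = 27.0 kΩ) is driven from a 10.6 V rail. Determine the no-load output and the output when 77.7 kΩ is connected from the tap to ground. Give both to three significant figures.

Unloaded: 4.22 V; loaded: 3.49 V

Open-circuit: V = 10.6 × 27.0/(40.9 + 27.0) = 4.22 V.
With the load, R_bot becomes R_bot‖R_L = 20.04 kΩ, so V = 10.6 × 20.04/60.94 = 3.49 V.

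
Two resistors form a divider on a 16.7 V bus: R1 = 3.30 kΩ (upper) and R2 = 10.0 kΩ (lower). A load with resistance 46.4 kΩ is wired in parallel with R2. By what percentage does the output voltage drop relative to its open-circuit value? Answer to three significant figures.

The divider's output (Thévenin) resistance is R1‖R2 = 2.481 kΩ.
Fractional drop under load = R_th/(R_th + R_L) = 2.481 / (2.481 + 46.4) = 0.05076.
So the output falls by 5.08 %.

5.08 %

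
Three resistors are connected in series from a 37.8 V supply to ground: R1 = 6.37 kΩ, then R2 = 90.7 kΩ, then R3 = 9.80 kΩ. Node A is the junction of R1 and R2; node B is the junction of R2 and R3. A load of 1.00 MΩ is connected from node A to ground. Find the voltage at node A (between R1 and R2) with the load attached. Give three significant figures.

V ≈ 35.3 V

Below node A the series string R2+R3 = 100.5 kΩ sits in parallel with the 1000 kΩ load: 91.32 kΩ.
V_A = 37.8 × 91.32/(6.37 + 91.32) = 35.3 V.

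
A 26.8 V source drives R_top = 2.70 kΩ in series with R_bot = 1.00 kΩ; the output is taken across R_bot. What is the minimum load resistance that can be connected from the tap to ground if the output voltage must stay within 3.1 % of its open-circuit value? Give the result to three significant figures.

Output resistance R_th = R_top‖R_bot = (2700 × 1000)/3700 = 729.7 Ω.
The fractional drop is R_th/(R_th + R_L); requiring this ≤ 0.0310 gives R_L ≥ R_th(1/0.0310 − 1) = 729.7 × 31.26 = 22.8 kΩ.

R_L(min) ≈ 22.8 kΩ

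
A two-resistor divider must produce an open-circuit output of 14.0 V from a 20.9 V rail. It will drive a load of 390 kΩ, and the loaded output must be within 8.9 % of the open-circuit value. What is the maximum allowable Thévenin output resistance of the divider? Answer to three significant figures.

Loading drop = R_th/(R_th + R_L) ≤ 0.0890, so R_th ≤ R_L · ε/(1−ε) = 390 kΩ × 0.0890/0.9110 = 38.1 kΩ.
(Any R1, R2 with R2/(R1+R2) = 0.670 and R1‖R2 ≤ 38.1 kΩ will meet the spec.)

R_th ≤ 38.1 kΩ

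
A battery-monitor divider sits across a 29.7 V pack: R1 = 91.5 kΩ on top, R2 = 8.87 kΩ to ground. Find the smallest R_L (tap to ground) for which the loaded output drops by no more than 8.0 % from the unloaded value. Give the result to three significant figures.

Output resistance R_th = R1‖R2 = (91.5 × 8.87)/100.4 = 8.086 kΩ.
The fractional drop is R_th/(R_th + R_L); requiring this ≤ 0.0800 gives R_L ≥ R_th(1/0.0800 − 1) = 8.086 × 11.50 = 93.0 kΩ.

R_L(min) ≈ 93.0 kΩ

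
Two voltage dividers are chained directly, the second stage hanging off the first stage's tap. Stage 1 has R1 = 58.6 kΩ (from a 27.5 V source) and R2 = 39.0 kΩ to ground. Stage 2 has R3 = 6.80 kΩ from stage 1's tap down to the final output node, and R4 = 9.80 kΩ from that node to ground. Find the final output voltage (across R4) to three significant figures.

V_out ≈ 2.69 V

Stage 2 presents R3+R4 = 16.60 kΩ as a load on stage 1's tap.
Stage 1's lower leg becomes R2‖(R3+R4) = 11.64 kΩ, so V_mid = 27.5 × 11.64/70.24 = 4.559 V.
Stage 2 is itself unloaded: V_out = V_mid × R4/(R3+R4) = 4.559 × 9.80/16.60 = 2.69 V.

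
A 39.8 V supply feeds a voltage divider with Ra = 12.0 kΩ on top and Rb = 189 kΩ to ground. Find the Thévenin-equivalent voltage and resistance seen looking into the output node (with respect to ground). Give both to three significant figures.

V_th = 37.4 V, R_th = 11.3 kΩ

V_th is the open-circuit tap voltage: 39.8 × 189/(12.0 + 189) = 37.4 V.
With the supply zeroed, Ra and Rb appear in parallel from the tap: R_th = Ra‖Rb = (12.0 × 189)/201.0 = 11.3 kΩ.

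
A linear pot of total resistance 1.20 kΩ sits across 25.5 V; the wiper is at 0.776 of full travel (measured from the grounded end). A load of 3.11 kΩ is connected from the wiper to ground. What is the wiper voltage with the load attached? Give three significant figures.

The wiper splits the pot into (1−α)R = 268.8 Ω above and αR = 931.2 Ω below.
Lower section ‖ load = 716.6 Ω.
V_wiper = 25.5 × 716.6/(268.8 + 716.6) = 18.5 V.

V ≈ 18.5 V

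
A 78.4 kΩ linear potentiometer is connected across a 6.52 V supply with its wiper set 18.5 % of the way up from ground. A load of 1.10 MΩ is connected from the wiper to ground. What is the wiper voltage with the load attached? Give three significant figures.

V ≈ 1.19 V

The wiper splits the pot into (1−α)R = 63.90 kΩ above and αR = 14.50 kΩ below.
Lower section ‖ load = 14.32 kΩ.
V_wiper = 6.52 × 14.32/(63.90 + 14.32) = 1.19 V.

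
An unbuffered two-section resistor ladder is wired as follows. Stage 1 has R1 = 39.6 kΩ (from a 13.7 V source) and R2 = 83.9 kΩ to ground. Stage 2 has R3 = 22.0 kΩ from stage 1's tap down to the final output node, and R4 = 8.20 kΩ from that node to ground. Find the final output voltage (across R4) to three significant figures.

Stage 2 presents R3+R4 = 30.20 kΩ as a load on stage 1's tap.
Stage 1's lower leg becomes R2‖(R3+R4) = 22.21 kΩ, so V_mid = 13.7 × 22.21/61.81 = 4.922 V.
Stage 2 is itself unloaded: V_out = V_mid × R4/(R3+R4) = 4.922 × 8.20/30.20 = 1.34 V.

V_out ≈ 1.34 V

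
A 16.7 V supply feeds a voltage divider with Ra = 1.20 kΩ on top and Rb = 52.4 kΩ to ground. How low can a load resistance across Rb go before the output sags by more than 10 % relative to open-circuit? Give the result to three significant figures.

R_L(min) ≈ 10.6 kΩ

Output resistance R_th = Ra‖Rb = (1.20 × 52.4)/53.60 = 1.173 kΩ.
The fractional drop is R_th/(R_th + R_L); requiring this ≤ 0.100 gives R_L ≥ R_th(1/0.100 − 1) = 1.173 × 9.000 = 10.6 kΩ.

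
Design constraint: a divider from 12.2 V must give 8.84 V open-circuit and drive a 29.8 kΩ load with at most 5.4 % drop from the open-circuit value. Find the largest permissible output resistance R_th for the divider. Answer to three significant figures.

R_th ≤ 1.70 kΩ

Loading drop = R_th/(R_th + R_L) ≤ 0.0540, so R_th ≤ R_L · ε/(1−ε) = 29.8 kΩ × 0.0540/0.9460 = 1.70 kΩ.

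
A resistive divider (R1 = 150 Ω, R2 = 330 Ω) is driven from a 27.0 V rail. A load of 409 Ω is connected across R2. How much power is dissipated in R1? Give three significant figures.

Total resistance from the source is R1 + (R2‖R_L) = 332.6 Ω, so I = 27.0/332.6 Ω = 81.17 mA.
P = I²·R1 = (81.17 mA)² × 150 Ω = 988 mW.

P ≈ 988 mW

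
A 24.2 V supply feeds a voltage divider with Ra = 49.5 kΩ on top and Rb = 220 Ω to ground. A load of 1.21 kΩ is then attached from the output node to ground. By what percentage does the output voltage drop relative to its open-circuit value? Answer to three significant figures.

The divider's output (Thévenin) resistance is Ra‖Rb = 219.0 Ω.
Fractional drop under load = R_th/(R_th + R_L) = 219.0 / (219.0 + 1210) = 0.1533.
So the output falls by 15.3 %.

15.3 %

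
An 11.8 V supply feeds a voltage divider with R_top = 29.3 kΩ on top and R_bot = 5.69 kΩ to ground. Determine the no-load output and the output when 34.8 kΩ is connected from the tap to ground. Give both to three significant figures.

Open-circuit: V = 11.8 × 5.69/(29.3 + 5.69) = 1.92 V.
With the load, R_bot becomes R_bot‖R_L = 4.890 kΩ, so V = 11.8 × 4.890/34.19 = 1.69 V.

Unloaded: 1.92 V; loaded: 1.69 V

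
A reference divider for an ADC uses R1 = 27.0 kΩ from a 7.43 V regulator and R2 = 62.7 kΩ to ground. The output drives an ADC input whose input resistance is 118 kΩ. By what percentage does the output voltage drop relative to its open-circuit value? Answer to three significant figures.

The divider's output (Thévenin) resistance is R1‖R2 = 18.87 kΩ.
Fractional drop under load = R_th/(R_th + R_L) = 18.87 / (18.87 + 118) = 0.1379.
So the output falls by 13.8 %.

13.8 %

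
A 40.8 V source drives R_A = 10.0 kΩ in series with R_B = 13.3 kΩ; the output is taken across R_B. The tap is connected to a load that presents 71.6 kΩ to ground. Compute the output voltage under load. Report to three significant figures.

V_out ≈ 21.6 V

The load sits in parallel with R_B: R_B‖R_L = (13.3 × 71.6) / (13.3 + 71.6) = 11.22 kΩ.
V_out = 40.8 × 11.22 / (10.0 + 11.22) = 40.8 × 11.22/21.22 = 21.6 V.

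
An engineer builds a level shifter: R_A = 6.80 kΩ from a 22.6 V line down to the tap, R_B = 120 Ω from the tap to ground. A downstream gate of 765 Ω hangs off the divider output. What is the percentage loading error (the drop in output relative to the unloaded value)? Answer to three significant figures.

13.4 %

Unloaded V = 22.6 × 120/6920 = 0.39191 V.
Loaded: R_B‖R_L = 103.7 Ω, giving V = 22.6 × 103.7/6904 = 0.33957 V.
Drop = (0.39191 − 0.33957) / 0.39191 = 13.4 %.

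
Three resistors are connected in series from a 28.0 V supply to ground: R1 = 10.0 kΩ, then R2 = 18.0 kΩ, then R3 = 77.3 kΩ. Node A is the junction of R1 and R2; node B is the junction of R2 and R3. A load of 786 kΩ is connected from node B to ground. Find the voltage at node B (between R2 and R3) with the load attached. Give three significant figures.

At node B, R3 is in parallel with the load: R3‖R_L = 70.38 kΩ.
Below node A the resistance is R2 + (R3‖R_L) = 88.38 kΩ, so V_A = 28.0 × 88.38/98.38 = 25.15 V.
Then V_B = V_A × (R3‖R_L)/(R2 + R3‖R_L) = 25.15 × 70.38/88.38 = 20.0 V.

V ≈ 20.0 V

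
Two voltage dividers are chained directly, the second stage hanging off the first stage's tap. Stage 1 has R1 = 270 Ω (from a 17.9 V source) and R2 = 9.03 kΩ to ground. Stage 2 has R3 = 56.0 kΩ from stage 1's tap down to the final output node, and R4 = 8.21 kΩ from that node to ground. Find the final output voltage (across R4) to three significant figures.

V_out ≈ 2.21 V

Stage 2 presents R3+R4 = 64210 Ω as a load on stage 1's tap.
Stage 1's lower leg becomes R2‖(R3+R4) = 7917 Ω, so V_mid = 17.9 × 7917/8187 = 17.31 V.
Stage 2 is itself unloaded: V_out = V_mid × R4/(R3+R4) = 17.31 × 8210/64210 = 2.21 V.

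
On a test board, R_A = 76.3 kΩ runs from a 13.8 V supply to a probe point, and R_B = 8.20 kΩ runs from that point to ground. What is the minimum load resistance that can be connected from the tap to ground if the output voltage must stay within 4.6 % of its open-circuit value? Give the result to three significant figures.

Output resistance R_th = R_A‖R_B = (76.3 × 8.20)/84.50 = 7.404 kΩ.
The fractional drop is R_th/(R_th + R_L); requiring this ≤ 0.0460 gives R_L ≥ R_th(1/0.0460 − 1) = 7.404 × 20.74 = 154 kΩ.

R_L(min) ≈ 154 kΩ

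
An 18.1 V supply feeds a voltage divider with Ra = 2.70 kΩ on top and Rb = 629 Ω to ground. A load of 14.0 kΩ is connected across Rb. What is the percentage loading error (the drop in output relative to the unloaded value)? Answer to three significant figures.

The divider's output (Thévenin) resistance is Ra‖Rb = 510.2 Ω.
Fractional drop under load = R_th/(R_th + R_L) = 510.2 / (510.2 + 14000) = 0.03516.
So the output falls by 3.52 %.

3.52 %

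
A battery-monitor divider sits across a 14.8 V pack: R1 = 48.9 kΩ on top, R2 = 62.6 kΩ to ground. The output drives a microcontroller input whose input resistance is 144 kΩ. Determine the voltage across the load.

The load sits in parallel with R2: R2‖R_L = (62.6 × 144) / (62.6 + 144) = 43.63 kΩ.
V_out = 14.8 × 43.63 / (48.9 + 43.63) = 14.8 × 43.63/92.53 = 6.98 V.

V_out ≈ 6.98 V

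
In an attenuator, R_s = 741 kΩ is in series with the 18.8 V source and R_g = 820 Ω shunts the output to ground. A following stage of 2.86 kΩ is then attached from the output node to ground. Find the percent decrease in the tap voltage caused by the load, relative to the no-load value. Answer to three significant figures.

Unloaded V = 18.8 × 820/741800 = 0.02078 V.
Loaded: R_g‖R_L = 637.3 Ω, giving V = 18.8 × 637.3/741600 = 0.01615 V.
Drop = (0.02078 − 0.01615) / 0.02078 = 22.3 %.

22.3 %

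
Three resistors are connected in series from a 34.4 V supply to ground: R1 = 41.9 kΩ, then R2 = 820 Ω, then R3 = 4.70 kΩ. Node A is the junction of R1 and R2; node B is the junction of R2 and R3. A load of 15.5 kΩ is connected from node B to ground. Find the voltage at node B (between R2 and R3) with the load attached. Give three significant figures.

V ≈ 2.68 V

At node B, R3 is in parallel with the load: R3‖R_L = 3606 Ω.
Below node A the resistance is R2 + (R3‖R_L) = 4426 Ω, so V_A = 34.4 × 4426/46330 = 3.287 V.
Then V_B = V_A × (R3‖R_L)/(R2 + R3‖R_L) = 3.287 × 3606/4426 = 2.68 V.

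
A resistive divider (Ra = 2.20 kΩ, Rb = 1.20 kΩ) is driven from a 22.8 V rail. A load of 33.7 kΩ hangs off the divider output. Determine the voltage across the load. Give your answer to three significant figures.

The load sits in parallel with Rb: Rb‖R_L = (1.20 × 33.7) / (1.20 + 33.7) = 1.159 kΩ.
V_out = 22.8 × 1.159 / (2.20 + 1.159) = 22.8 × 1.159/3.359 = 7.87 V.
(Unloaded it would have been 8.05 V.)

V_out ≈ 7.87 V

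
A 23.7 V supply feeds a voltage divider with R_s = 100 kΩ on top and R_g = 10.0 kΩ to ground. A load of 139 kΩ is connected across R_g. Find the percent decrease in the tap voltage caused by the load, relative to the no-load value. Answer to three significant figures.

The divider's output (Thévenin) resistance is R_s‖R_g = 9.091 kΩ.
Fractional drop under load = R_th/(R_th + R_L) = 9.091 / (9.091 + 139) = 0.06139.
So the output falls by 6.14 %.

6.14 %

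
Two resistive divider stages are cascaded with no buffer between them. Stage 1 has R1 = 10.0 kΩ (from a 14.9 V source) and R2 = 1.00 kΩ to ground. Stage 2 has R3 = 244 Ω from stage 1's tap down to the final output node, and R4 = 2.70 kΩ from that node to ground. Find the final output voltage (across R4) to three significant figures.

V_out ≈ 0.949 V

Stage 2 presents R3+R4 = 2944 Ω as a load on stage 1's tap.
Stage 1's lower leg becomes R2‖(R3+R4) = 746.5 Ω, so V_mid = 14.9 × 746.5/10750 = 1.035 V.
Stage 2 is itself unloaded: V_out = V_mid × R4/(R3+R4) = 1.035 × 2700/2944 = 0.949 V.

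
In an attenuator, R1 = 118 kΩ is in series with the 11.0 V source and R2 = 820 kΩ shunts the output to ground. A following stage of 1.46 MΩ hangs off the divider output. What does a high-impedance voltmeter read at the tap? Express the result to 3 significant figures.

The load sits in parallel with R2: R2‖R_L = (820 × 1460) / (820 + 1460) = 525.1 kΩ.
V_out = 11.0 × 525.1 / (118 + 525.1) = 11.0 × 525.1/643.1 = 8.98 V.

V_out ≈ 8.98 V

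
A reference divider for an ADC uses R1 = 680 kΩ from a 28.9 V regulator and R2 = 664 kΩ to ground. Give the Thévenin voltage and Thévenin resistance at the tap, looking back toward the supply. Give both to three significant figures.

V_th is the open-circuit tap voltage: 28.9 × 664/(680 + 664) = 14.3 V.
With the supply zeroed, R1 and R2 appear in parallel from the tap: R_th = R1‖R2 = (680 × 664)/1344 = 336 kΩ.

V_th = 14.3 V, R_th = 336 kΩ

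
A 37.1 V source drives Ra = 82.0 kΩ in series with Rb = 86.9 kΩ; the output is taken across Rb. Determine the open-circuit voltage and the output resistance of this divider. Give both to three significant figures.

V_th is the open-circuit tap voltage: 37.1 × 86.9/(82.0 + 86.9) = 19.1 V.
With the supply zeroed, Ra and Rb appear in parallel from the tap: R_th = Ra‖Rb = (82.0 × 86.9)/168.9 = 42.2 kΩ.

V_th = 19.1 V, R_th = 42.2 kΩ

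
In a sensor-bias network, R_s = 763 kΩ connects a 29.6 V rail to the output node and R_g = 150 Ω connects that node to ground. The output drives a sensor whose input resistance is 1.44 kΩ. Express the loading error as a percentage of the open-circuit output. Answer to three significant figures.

9.43 %

Unloaded V = 29.6 × 150/763200 = 0.0058180 V.
Loaded: R_g‖R_L = 135.8 Ω, giving V = 29.6 × 135.8/763100 = 0.0052692 V.
Drop = (0.0058180 − 0.0052692) / 0.0058180 = 9.43 %.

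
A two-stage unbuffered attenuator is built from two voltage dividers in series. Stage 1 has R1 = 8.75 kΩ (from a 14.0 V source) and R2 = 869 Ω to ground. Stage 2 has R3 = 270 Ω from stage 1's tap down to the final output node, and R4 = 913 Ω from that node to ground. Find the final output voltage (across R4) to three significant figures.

Stage 2 presents R3+R4 = 1183 Ω as a load on stage 1's tap.
Stage 1's lower leg becomes R2‖(R3+R4) = 501.0 Ω, so V_mid = 14.0 × 501.0/9251 = 0.7582 V.
Stage 2 is itself unloaded: V_out = V_mid × R4/(R3+R4) = 0.7582 × 913/1183 = 0.585 V.

V_out ≈ 0.585 V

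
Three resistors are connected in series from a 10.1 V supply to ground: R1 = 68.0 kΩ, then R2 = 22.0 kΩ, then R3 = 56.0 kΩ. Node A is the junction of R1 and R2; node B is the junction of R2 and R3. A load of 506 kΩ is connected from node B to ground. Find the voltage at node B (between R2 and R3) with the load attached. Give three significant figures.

V ≈ 3.63 V

At node B, R3 is in parallel with the load: R3‖R_L = 50.42 kΩ.
Below node A the resistance is R2 + (R3‖R_L) = 72.42 kΩ, so V_A = 10.1 × 72.42/140.4 = 5.209 V.
Then V_B = V_A × (R3‖R_L)/(R2 + R3‖R_L) = 5.209 × 50.42/72.42 = 3.63 V.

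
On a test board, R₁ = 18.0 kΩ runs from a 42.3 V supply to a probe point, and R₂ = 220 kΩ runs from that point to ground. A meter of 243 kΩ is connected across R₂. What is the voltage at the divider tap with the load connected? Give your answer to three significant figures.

The load sits in parallel with R₂: R₂‖R_L = (220 × 243) / (220 + 243) = 115.5 kΩ.
V_out = 42.3 × 115.5 / (18.0 + 115.5) = 42.3 × 115.5/133.5 = 36.6 V.
(Unloaded it would have been 39.1 V.)

V_out ≈ 36.6 V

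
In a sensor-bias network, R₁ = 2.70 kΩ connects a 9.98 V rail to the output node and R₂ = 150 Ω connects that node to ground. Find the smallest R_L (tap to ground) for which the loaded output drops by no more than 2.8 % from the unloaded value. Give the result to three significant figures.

Output resistance R_th = R₁‖R₂ = (2700 × 150)/2850 = 142.1 Ω.
The fractional drop is R_th/(R_th + R_L); requiring this ≤ 0.0280 gives R_L ≥ R_th(1/0.0280 − 1) = 142.1 × 34.71 = 4.93 kΩ.

R_L(min) ≈ 4.93 kΩ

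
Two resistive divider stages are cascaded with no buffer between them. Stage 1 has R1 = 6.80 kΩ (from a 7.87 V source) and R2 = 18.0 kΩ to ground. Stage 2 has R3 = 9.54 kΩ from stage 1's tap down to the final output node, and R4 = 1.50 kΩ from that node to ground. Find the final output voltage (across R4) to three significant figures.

Stage 2 presents R3+R4 = 11.04 kΩ as a load on stage 1's tap.
Stage 1's lower leg becomes R2‖(R3+R4) = 6.843 kΩ, so V_mid = 7.87 × 6.843/13.64 = 3.947 V.
Stage 2 is itself unloaded: V_out = V_mid × R4/(R3+R4) = 3.947 × 1.50/11.04 = 0.536 V.

V_out ≈ 0.536 V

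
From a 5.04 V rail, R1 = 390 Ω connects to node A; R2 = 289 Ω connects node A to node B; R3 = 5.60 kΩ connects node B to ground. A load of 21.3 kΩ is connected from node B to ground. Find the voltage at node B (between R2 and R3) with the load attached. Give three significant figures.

V ≈ 4.37 V

At node B, R3 is in parallel with the load: R3‖R_L = 4434 Ω.
Below node A the resistance is R2 + (R3‖R_L) = 4723 Ω, so V_A = 5.04 × 4723/5113 = 4.656 V.
Then V_B = V_A × (R3‖R_L)/(R2 + R3‖R_L) = 4.656 × 4434/4723 = 4.37 V.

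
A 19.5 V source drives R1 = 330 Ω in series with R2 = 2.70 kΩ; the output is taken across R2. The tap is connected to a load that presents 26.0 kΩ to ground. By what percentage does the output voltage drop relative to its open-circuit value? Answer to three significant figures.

The divider's output (Thévenin) resistance is R1‖R2 = 294.1 Ω.
Fractional drop under load = R_th/(R_th + R_L) = 294.1 / (294.1 + 26000) = 0.01118.
So the output falls by 1.12 %.

1.12 %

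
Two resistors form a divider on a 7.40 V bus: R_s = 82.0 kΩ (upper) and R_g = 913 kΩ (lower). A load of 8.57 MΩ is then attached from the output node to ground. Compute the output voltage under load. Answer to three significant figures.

The load sits in parallel with R_g: R_g‖R_L = (913 × 8570) / (913 + 8570) = 825.1 kΩ.
V_out = 7.40 × 825.1 / (82.0 + 825.1) = 7.40 × 825.1/907.1 = 6.73 V.

V_out ≈ 6.73 V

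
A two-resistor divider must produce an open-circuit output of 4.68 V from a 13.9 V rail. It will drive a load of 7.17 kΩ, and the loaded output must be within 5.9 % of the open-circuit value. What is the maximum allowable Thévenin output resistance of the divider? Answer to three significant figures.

Loading drop = R_th/(R_th + R_L) ≤ 0.0590, so R_th ≤ R_L · ε/(1−ε) = 7.17 kΩ × 0.0590/0.9410 = 450 Ω.
(Any R1, R2 with R2/(R1+R2) = 0.337 and R1‖R2 ≤ 450 Ω will meet the spec.)

R_th ≤ 450 Ω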